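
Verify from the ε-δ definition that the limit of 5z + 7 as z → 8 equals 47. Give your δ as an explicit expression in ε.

δ = ε/5

Let ε > 0 be given. We need δ > 0 so that 0 < |z − 8| < δ implies |(5z + 7) − 47| < ε.
|(5z + 7) − 47| = |5z - 40| = 5|z − 8|.
Thus it suffices that |z − 8| < ε/5.
Choosing δ = ε/5 gives |(5z + 7) − 47| = 5|z − 8| < ε whenever |z − 8| < δ.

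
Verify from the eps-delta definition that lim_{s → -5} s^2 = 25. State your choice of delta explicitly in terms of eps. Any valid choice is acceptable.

delta = min(1, eps/11)

Let eps > 0. We seek delta > 0 with 0 < |s + 5| < delta ⇒ |s^2 − 25| < eps.
Factor: s^2 − 25 = (s + 5)(s - 5), so |s^2 − 25| = |s + 5|·|s - 5|.
Restrict delta ≤ 1. Then |s + 5| < 1 gives |s| < 6, so by the triangle inequality |s - 5| ≤ 6 + 5 = 11.
Hence |s^2 − 25| ≤ 11|s + 5|, which is < eps once |s + 5| < eps/11.
Take delta = min(1, eps/11). If 0 < |s + 5| < delta then both bounds hold and |s^2 − 25| ≤ 11|s + 5| < 11·(eps/11) = eps.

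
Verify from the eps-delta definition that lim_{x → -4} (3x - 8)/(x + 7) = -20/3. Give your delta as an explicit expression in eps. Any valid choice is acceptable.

delta = min(3/2, (9/58)eps)

Let eps > 0 be given. We want delta > 0 with 0 < |x + 4| < delta ⇒ |(3x - 8)/(x + 7) + 20/3| < eps.
Combining over a common denominator, (3x - 8)/(x + 7) + 20/3 = [(3x - 8)·3 − (-20)·(x + 7)] / [3·(x + 7)] = 29(x + 4) / (3(x + 7)).
So |(3x - 8)/(x + 7) + 20/3| = 29|x + 4| / (3·|x + 7|).
Restrict delta ≤ 3/2. Then |x + 4| < 3/2 gives |x + 7| = |(x + 4) + 3| ≥ 3 − 3/2 = 3/2.
Hence |(3x - 8)/(x + 7) + 20/3| < 29|x + 4|/(3·(3/2)) = (58/9)|x + 4|, which is < eps once |x + 4| < (9/58)eps.
Take delta = min(3/2, (9/58)eps). Then 0 < |x + 4| < delta forces both bounds, so |(3x - 8)/(x + 7) + 20/3| < eps.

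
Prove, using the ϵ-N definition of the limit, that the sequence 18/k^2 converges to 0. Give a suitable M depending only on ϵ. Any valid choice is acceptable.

M = (18/ϵ)^{1/2}

Fix ϵ > 0. For k ≥ 1, |18/k^2 − 0| = 18/k^2.
18/k^2 < ϵ ⇔ k^2 > 18/ϵ ⇔ k > (18/ϵ)^{1/2}.
Take M = (18/ϵ)^{1/2}. Then k > M implies 18/k^2 < ϵ.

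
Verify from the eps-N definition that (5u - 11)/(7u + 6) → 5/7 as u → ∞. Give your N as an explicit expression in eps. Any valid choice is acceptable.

N = (107/49)/eps

Fix eps > 0. We seek N > 0 such that u > N implies |(5u - 11)/(7u + 6) − (5/7)| < eps.
(5u - 11)/(7u + 6) − (5/7) = (7(5u - 11) − 5(7u + 6)) / (7(7u + 6)) = -107/(7(7u + 6)).
For u > 0 we have 7u + 6 > 7u, so |(5u - 11)/(7u + 6) − (5/7)| = 107/(7(7u + 6)) < 107/(7·7u) = (107/49)/u.
Thus |(5u - 11)/(7u + 6) − (5/7)| < eps whenever u > (107/49)/eps.
Take N = (107/49)/eps. If u > N then |(5u - 11)/(7u + 6) − (5/7)| < (107/49)/u < eps.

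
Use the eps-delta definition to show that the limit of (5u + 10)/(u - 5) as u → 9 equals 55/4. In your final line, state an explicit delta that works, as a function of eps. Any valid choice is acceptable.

Suppose eps > 0. We want delta > 0 with 0 < |u − 9| < delta ⇒ |(5u + 10)/(u - 5) − (55/4)| < eps.
Combining over a common denominator, (5u + 10)/(u - 5) − (55/4) = [(5u + 10)·4 − 55·(u - 5)] / [4·(u - 5)] = -35(u − 9) / (4(u - 5)).
So |(5u + 10)/(u - 5) − (55/4)| = 35|u − 9| / (4·|u − 5|).
Restrict delta ≤ 2. Then |u − 9| < 2 gives |u − 5| = |(u − 9) + 4| ≥ 4 − 2 = 2.
Hence |(5u + 10)/(u - 5) − (55/4)| < 35|u − 9|/(4·2) = (35/8)|u − 9|, which is < eps once |u − 9| < (8/35)eps.
Take delta = min(2, (8/35)eps). Then 0 < |u − 9| < delta forces both bounds, so |(5u + 10)/(u - 5) − (55/4)| < eps.

delta = min(2, (8/35)eps)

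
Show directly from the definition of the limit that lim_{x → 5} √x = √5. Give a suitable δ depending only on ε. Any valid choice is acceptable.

δ = min(5, √5·ε)

Fix ε > 0. We want δ > 0 such that 0 < |x − 5| < δ implies |√x − √5| < ε.
Rationalise: √x − √5 = (x − 5)/(√x + √5), so |√x − √5| = |x − 5|/(√x + √5).
Restrict δ ≤ 5 so that |x − 5| < 5 forces x > 0, and then √x + √5 > √5.
Hence |√x − √5| < |x − 5|/√5, which is < ε once |x − 5| < √5·ε.
Take δ = min(5, √5·ε). If 0 < |x − 5| < δ then x > 0 and |√x − √5| < |x − 5|/√5 < ε.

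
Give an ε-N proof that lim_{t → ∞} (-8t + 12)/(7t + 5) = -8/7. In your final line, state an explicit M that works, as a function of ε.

M = (124/49)/ε

Suppose ε > 0. We seek M > 0 such that t > M implies |(-8t + 12)/(7t + 5) + 8/7| < ε.
(-8t + 12)/(7t + 5) + 8/7 = (7(-8t + 12) − (-8)(7t + 5)) / (7(7t + 5)) = 124/(7(7t + 5)).
For t > 0 we have 7t + 5 > 7t, so |(-8t + 12)/(7t + 5) + 8/7| = 124/(7(7t + 5)) < 124/(7·7t) = (124/49)/t.
Thus |(-8t + 12)/(7t + 5) + 8/7| < ε whenever t > (124/49)/ε.
Take M = (124/49)/ε. If t > M then |(-8t + 12)/(7t + 5) + 8/7| < (124/49)/t < ε.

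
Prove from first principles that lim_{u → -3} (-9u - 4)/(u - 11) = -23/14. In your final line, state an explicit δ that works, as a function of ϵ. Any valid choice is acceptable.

δ = min(7, (98/103)ϵ)

Let ϵ > 0. We want δ > 0 with 0 < |u + 3| < δ ⇒ |(-9u - 4)/(u - 11) + 23/14| < ϵ.
Combining over a common denominator, (-9u - 4)/(u - 11) + 23/14 = [(-9u - 4)·(-14) − 23·(u - 11)] / [(-14)·(u - 11)] = 103(u + 3) / ((-14)(u - 11)).
So |(-9u - 4)/(u - 11) + 23/14| = 103|u + 3| / (14·|u − 11|).
Require δ ≤ 7, so |u − 11| ≥ |-14| − |u + 3| > 14 − 7 = 7.
Hence |(-9u - 4)/(u - 11) + 23/14| < 103|u + 3|/(14·7) = (103/98)|u + 3|, which is < ϵ once |u + 3| < (98/103)ϵ.
Take δ = min(7, (98/103)ϵ). Then 0 < |u + 3| < δ forces both bounds, so |(-9u - 4)/(u - 11) + 23/14| < ϵ.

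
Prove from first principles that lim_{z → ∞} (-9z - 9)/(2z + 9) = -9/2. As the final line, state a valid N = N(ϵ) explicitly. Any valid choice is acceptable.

N = (63/4)/ϵ

Fix ϵ > 0. We seek N > 0 such that z > N implies |(-9z - 9)/(2z + 9) + 9/2| < ϵ.
(-9z - 9)/(2z + 9) + 9/2 = (2(-9z - 9) − (-9)(2z + 9)) / (2(2z + 9)) = 63/(2(2z + 9)).
For z > 0 we have 2z + 9 > 2z, so |(-9z - 9)/(2z + 9) + 9/2| = 63/(2(2z + 9)) < 63/(2·2z) = (63/4)/z.
Thus |(-9z - 9)/(2z + 9) + 9/2| < ϵ whenever z > (63/4)/ϵ.
Take N = (63/4)/ϵ. If z > N then |(-9z - 9)/(2z + 9) + 9/2| < (63/4)/z < ϵ.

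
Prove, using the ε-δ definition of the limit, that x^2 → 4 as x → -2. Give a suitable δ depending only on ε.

δ = min(2, ε/6)

Let ε > 0 be given. We seek δ > 0 with 0 < |x + 2| < δ ⇒ |x^2 − 4| < ε.
Factor: x^2 − 4 = (x + 2)(x - 2), so |x^2 − 4| = |x + 2|·|x - 2|.
Restrict δ ≤ 2. Then |x + 2| < 2 gives |x| < 4, so by the triangle inequality |x - 2| ≤ 4 + 2 = 6.
Hence |x^2 − 4| ≤ 6|x + 2|, which is < ε once |x + 2| < ε/6.
Take δ = min(2, ε/6). If 0 < |x + 2| < δ then both bounds hold and |x^2 − 4| ≤ 6|x + 2| < 6·(ε/6) = ε.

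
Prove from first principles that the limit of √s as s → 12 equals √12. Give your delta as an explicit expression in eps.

Let eps > 0 be given. We want delta > 0 such that 0 < |s − 12| < delta implies |√s − √12| < eps.
Multiplying by the conjugate, |√s − √12| = |s − 12|/(√s + √12).
Restrict delta ≤ 12 so that |s − 12| < 12 forces s > 0, and then √s + √12 > √12.
Hence |√s − √12| < |s − 12|/√12, which is < eps once |s − 12| < √12·eps.
Take delta = min(12, √12·eps). If 0 < |s − 12| < delta then s > 0 and |√s − √12| < |s − 12|/√12 < eps.

delta = min(12, √12·eps)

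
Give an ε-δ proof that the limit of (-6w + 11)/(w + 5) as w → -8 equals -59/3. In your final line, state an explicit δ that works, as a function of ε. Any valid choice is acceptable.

δ = min(3/2, (9/82)ε)

Let ε > 0 be given. We want δ > 0 with 0 < |w + 8| < δ ⇒ |(-6w + 11)/(w + 5) + 59/3| < ε.
Combining over a common denominator, (-6w + 11)/(w + 5) + 59/3 = [(-6w + 11)·(-3) − 59·(w + 5)] / [(-3)·(w + 5)] = -41(w + 8) / ((-3)(w + 5)).
So |(-6w + 11)/(w + 5) + 59/3| = 41|w + 8| / (3·|w + 5|).
Require δ ≤ 3/2, so |w + 5| ≥ |-3| − |w + 8| > 3 − 3/2 = 3/2.
Hence |(-6w + 11)/(w + 5) + 59/3| < 41|w + 8|/(3·(3/2)) = (82/9)|w + 8|, which is < ε once |w + 8| < (9/82)ε.
Take δ = min(3/2, (9/82)ε). Then 0 < |w + 8| < δ forces both bounds, so |(-6w + 11)/(w + 5) + 59/3| < ε.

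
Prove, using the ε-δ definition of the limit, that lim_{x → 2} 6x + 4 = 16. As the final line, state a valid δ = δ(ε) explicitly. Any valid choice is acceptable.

δ = ε/6

Fix ε > 0. We need δ > 0 so that 0 < |x − 2| < δ implies |(6x + 4) − 16| < ε.
|(6x + 4) − 16| = |6x - 12| = 6|x − 2|.
So 6|x − 2| < ε exactly when |x − 2| < ε/6.
Choosing δ = ε/6 gives |(6x + 4) − 16| = 6|x − 2| < ε whenever |x − 2| < δ.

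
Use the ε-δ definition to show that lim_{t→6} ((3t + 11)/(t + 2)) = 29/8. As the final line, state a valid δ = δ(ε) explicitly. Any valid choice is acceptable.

δ = min(4, (32/5)ε)

Let ε > 0 be given. We want δ > 0 with 0 < |t − 6| < δ ⇒ |(3t + 11)/(t + 2) − (29/8)| < ε.
Combining over a common denominator, (3t + 11)/(t + 2) − (29/8) = [(3t + 11)·8 − 29·(t + 2)] / [8·(t + 2)] = -5(t − 6) / (8(t + 2)).
So |(3t + 11)/(t + 2) − (29/8)| = 5|t − 6| / (8·|t + 2|).
Require δ ≤ 4, so |t + 2| ≥ |8| − |t − 6| > 8 − 4 = 4.
Hence |(3t + 11)/(t + 2) − (29/8)| < 5|t − 6|/(8·4) = (5/32)|t − 6|, which is < ε once |t − 6| < (32/5)ε.
Take δ = min(4, (32/5)ε). Then 0 < |t − 6| < δ forces both bounds, so |(3t + 11)/(t + 2) − (29/8)| < ε.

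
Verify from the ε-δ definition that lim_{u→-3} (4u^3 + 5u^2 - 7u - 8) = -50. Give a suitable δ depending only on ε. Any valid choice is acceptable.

Let ε > 0 be given. We want δ > 0 such that 0 < |u + 3| < δ implies |(4u^3 + 5u^2 - 7u - 8) + 50| < ε.
(4u^3 + 5u^2 - 7u - 8) + 50 = 4u^3 + 5u^2 - 7u + 42 = (u + 3)(4u^2 - 7u + 14).
So |(4u^3 + 5u^2 - 7u - 8) + 50| = |u + 3|·|4u^2 - 7u + 14|.
Require δ ≤ 1. Then |u + 3| < 1 gives |u| < 4, and by the triangle inequality |4u^2 - 7u + 14| ≤ 4·4^2 + 7·4 + 14 = 106.
Hence |(4u^3 + 5u^2 - 7u - 8) + 50| ≤ 106|u + 3| < ε provided |u + 3| < ε/106.
Take δ = min(1, ε/106). Then 0 < |u + 3| < δ gives both |u + 3| < 1 and |u + 3| < ε/106, so |(4u^3 + 5u^2 - 7u - 8) + 50| < ε.

δ = min(1, ε/106)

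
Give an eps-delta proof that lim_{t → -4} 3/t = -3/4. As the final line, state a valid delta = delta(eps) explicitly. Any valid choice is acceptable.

Fix eps > 0. We seek delta > 0 such that 0 < |t + 4| < delta implies |3/t + 3/4| < eps.
|3/t + 3/4| = 3·|-4 − t|/(4·|t|) = 3|t + 4|/(4|t|).
Require delta ≤ 2 so that |t| > 4 − 2 = 2, hence 4|t| > 8.
Then |3/t + 3/4| < 3|t + 4|/8, which is < eps when |t + 4| < (8/3)eps.
Take delta = min(2, (8/3)eps). Then 0 < |t + 4| < delta gives both |t + 4| < 2 and |t + 4| < (8/3)eps, so |3/t + 3/4| < eps.

delta = min(2, (8/3)eps)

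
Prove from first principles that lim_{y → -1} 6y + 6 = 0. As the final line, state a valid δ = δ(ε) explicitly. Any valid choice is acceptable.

Let ε > 0. We need δ > 0 so that 0 < |y + 1| < δ implies |(6y + 6)| < ε.
|(6y + 6)| = |6y + 6| = 6|y + 1|.
Thus it suffices that |y + 1| < ε/6.
Choosing δ = ε/6 gives |(6y + 6)| = 6|y + 1| < ε whenever |y + 1| < δ.

δ = ε/6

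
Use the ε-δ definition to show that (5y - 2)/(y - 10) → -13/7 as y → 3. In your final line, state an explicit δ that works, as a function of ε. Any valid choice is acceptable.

δ = min(7/2, (49/96)ε)

Let ε > 0. We want δ > 0 with 0 < |y − 3| < δ ⇒ |(5y - 2)/(y - 10) + 13/7| < ε.
Combining over a common denominator, (5y - 2)/(y - 10) + 13/7 = [(5y - 2)·(-7) − 13·(y - 10)] / [(-7)·(y - 10)] = -48(y − 3) / ((-7)(y - 10)).
So |(5y - 2)/(y - 10) + 13/7| = 48|y − 3| / (7·|y − 10|).
Restrict δ ≤ 7/2. Then |y − 3| < 7/2 gives |y − 10| = |(y − 3) + (-7)| ≥ 7 − 7/2 = 7/2.
Hence |(5y - 2)/(y - 10) + 13/7| < 48|y − 3|/(7·(7/2)) = (96/49)|y − 3|, which is < ε once |y − 3| < (49/96)ε.
Take δ = min(7/2, (49/96)ε). Then 0 < |y − 3| < δ forces both bounds, so |(5y - 2)/(y - 10) + 13/7| < ε.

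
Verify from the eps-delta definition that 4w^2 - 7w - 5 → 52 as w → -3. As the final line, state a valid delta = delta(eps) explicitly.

Suppose eps > 0. We want delta > 0 such that 0 < |w + 3| < delta implies |(4w^2 - 7w - 5) − 52| < eps.
(4w^2 - 7w - 5) − 52 = 4w^2 - 7w - 57 = (w + 3)(4w - 19).
So |(4w^2 - 7w - 5) − 52| = |w + 3|·|4w - 19|.
Require delta ≤ 1. Then |w + 3| < 1 gives |w| < 4, and by the triangle inequality |4w - 19| ≤ 4·4 + 19 = 35.
Hence |(4w^2 - 7w - 5) − 52| ≤ 35|w + 3| < eps provided |w + 3| < eps/35.
Choosing delta = min(1, eps/35) ensures both conditions, hence |(4w^2 - 7w - 5) − 52| < eps.

delta = min(1, eps/35)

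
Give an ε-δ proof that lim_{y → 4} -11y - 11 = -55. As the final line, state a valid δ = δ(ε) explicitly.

δ = ε/11

Fix ε > 0. We need δ > 0 so that 0 < |y − 4| < δ implies |(-11y - 11) + 55| < ε.
|(-11y - 11) + 55| = |-11y + 44| = 11|y − 4|.
So 11|y − 4| < ε exactly when |y − 4| < ε/11.
Take δ = ε/11. If 0 < |y − 4| < δ then |(-11y - 11) + 55| = 11|y − 4| < 11·(ε/11) = ε.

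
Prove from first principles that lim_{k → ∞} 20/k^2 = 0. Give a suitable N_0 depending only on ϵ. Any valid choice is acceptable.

Suppose ϵ > 0. For k ≥ 1, |20/k^2 − 0| = 20/k^2.
20/k^2 < ϵ ⇔ k^2 > 20/ϵ ⇔ k > (20/ϵ)^{1/2}.
Take N_0 = (20/ϵ)^{1/2}. Then k > N_0 implies 20/k^2 < ϵ.

N_0 = (20/ϵ)^{1/2}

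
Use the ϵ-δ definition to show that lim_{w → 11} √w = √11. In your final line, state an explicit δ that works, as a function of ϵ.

Let ϵ > 0 be given. We want δ > 0 such that 0 < |w − 11| < δ implies |√w − √11| < ϵ.
Rationalise: √w − √11 = (w − 11)/(√w + √11), so |√w − √11| = |w − 11|/(√w + √11).
Restrict δ ≤ 11 so that |w − 11| < 11 forces w > 0, and then √w + √11 > √11.
Hence |√w − √11| < |w − 11|/√11, which is < ϵ once |w − 11| < √11·ϵ.
Take δ = min(11, √11·ϵ). If 0 < |w − 11| < δ then w > 0 and |√w − √11| < |w − 11|/√11 < ϵ.

δ = min(11, √11·ϵ)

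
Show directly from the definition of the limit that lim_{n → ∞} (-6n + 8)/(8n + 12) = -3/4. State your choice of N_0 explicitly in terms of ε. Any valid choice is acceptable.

Let ε > 0. For n ≥ 1, |(-6n + 8)/(8n + 12) + 3/4| = |136|/(8(8n + 12)) = 136/(8(8n + 12)).
Since 8n + 12 ≥ 8n for n ≥ 1, this is ≤ 136/(8·8n) = (17/8)/n.
So |(-6n + 8)/(8n + 12) + 3/4| < ε whenever n > (17/8)/ε.
Take N_0 = (17/8)/ε. If n > N_0 then |(-6n + 8)/(8n + 12) + 3/4| ≤ (17/8)/n < ε.

N_0 = (17/8)/ε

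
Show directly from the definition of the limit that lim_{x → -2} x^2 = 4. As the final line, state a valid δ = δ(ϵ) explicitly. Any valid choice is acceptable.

δ = min(2, ϵ/6)

Let ϵ > 0. We seek δ > 0 with 0 < |x + 2| < δ ⇒ |x^2 − 4| < ϵ.
Factor: x^2 − 4 = (x + 2)(x - 2), so |x^2 − 4| = |x + 2|·|x - 2|.
Impose δ ≤ 2 so that |x| < 4; then |x - 2| ≤ 6.
Hence |x^2 − 4| ≤ 6|x + 2|, which is < ϵ once |x + 2| < ϵ/6.
Take δ = min(2, ϵ/6). If 0 < |x + 2| < δ then both bounds hold and |x^2 − 4| ≤ 6|x + 2| < 6·(ϵ/6) = ϵ.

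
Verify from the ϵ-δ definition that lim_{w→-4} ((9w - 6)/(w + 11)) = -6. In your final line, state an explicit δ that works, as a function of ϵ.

Let ϵ > 0 be given. We want δ > 0 with 0 < |w + 4| < δ ⇒ |(9w - 6)/(w + 11) + 6| < ϵ.
Combining over a common denominator, (9w - 6)/(w + 11) + 6 = [(9w - 6)·7 − (-42)·(w + 11)] / [7·(w + 11)] = 105(w + 4) / (7(w + 11)).
So |(9w - 6)/(w + 11) + 6| = 105|w + 4| / (7·|w + 11|).
Require δ ≤ 7/2, so |w + 11| ≥ |7| − |w + 4| > 7 − 7/2 = 7/2.
Hence |(9w - 6)/(w + 11) + 6| < 105|w + 4|/(7·(7/2)) = (30/7)|w + 4|, which is < ϵ once |w + 4| < (7/30)ϵ.
Take δ = min(7/2, (7/30)ϵ). Then 0 < |w + 4| < δ forces both bounds, so |(9w - 6)/(w + 11) + 6| < ϵ.

δ = min(7/2, (7/30)ϵ)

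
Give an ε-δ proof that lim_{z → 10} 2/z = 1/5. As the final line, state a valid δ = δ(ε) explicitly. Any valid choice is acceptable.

δ = min(5, 25ε)

Fix ε > 0. We seek δ > 0 such that 0 < |z − 10| < δ implies |2/z − (1/5)| < ε.
|2/z − (1/5)| = 2·|10 − z|/(10·|z|) = 2|z − 10|/(10|z|).
Require δ ≤ 5 so that |z| > 10 − 5 = 5, hence 10|z| > 50.
Then |2/z − (1/5)| < 2|z − 10|/50, which is < ε when |z − 10| < 25ε.
Take δ = min(5, 25ε). Then 0 < |z − 10| < δ gives both |z − 10| < 5 and |z − 10| < 25ε, so |2/z − (1/5)| < ε.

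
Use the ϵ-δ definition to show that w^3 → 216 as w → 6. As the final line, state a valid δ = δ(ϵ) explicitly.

Suppose ϵ > 0. We seek δ > 0 with 0 < |w − 6| < δ ⇒ |w^3 − 216| < ϵ.
Factor: w^3 − 216 = (w − 6)(w^2 + 6w + 36), so |w^3 − 216| = |w − 6|·|w^2 + 6w + 36|.
Restrict δ ≤ 1. Then |w − 6| < 1 gives |w| < 7, so by the triangle inequality |w^2 + 6w + 36| ≤ 7^2 + 6·7 + 36 = 127.
Hence |w^3 − 216| ≤ 127|w − 6|, which is < ϵ once |w − 6| < ϵ/127.
Take δ = min(1, ϵ/127). If 0 < |w − 6| < δ then both bounds hold and |w^3 − 216| ≤ 127|w − 6| < 127·(ϵ/127) = ϵ.

δ = min(1, ϵ/127)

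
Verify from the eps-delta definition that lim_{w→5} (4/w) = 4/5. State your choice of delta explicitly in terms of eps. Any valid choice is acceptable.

Fix eps > 0. We seek delta > 0 such that 0 < |w − 5| < delta implies |4/w − (4/5)| < eps.
|4/w − (4/5)| = 4·|5 − w|/(5·|w|) = 4|w − 5|/(5|w|).
Restrict delta ≤ 5/2. Then |w − 5| < 5/2 gives |w| > 5/2, so 5|w| > 25/2.
Then |4/w − (4/5)| < 4|w − 5|/(25/2), which is < eps when |w − 5| < (25/8)eps.
Take delta = min(5/2, (25/8)eps). Then 0 < |w − 5| < delta gives both |w − 5| < 5/2 and |w − 5| < (25/8)eps, so |4/w − (4/5)| < eps.

delta = min(5/2, (25/8)eps)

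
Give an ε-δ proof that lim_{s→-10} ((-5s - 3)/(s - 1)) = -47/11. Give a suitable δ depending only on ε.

Fix ε > 0. We want δ > 0 with 0 < |s + 10| < δ ⇒ |(-5s - 3)/(s - 1) + 47/11| < ε.
Combining over a common denominator, (-5s - 3)/(s - 1) + 47/11 = [(-5s - 3)·(-11) − 47·(s - 1)] / [(-11)·(s - 1)] = 8(s + 10) / ((-11)(s - 1)).
So |(-5s - 3)/(s - 1) + 47/11| = 8|s + 10| / (11·|s − 1|).
Require δ ≤ 11/2, so |s − 1| ≥ |-11| − |s + 10| > 11 − 11/2 = 11/2.
Hence |(-5s - 3)/(s - 1) + 47/11| < 8|s + 10|/(11·(11/2)) = (16/121)|s + 10|, which is < ε once |s + 10| < (121/16)ε.
Take δ = min(11/2, (121/16)ε). Then 0 < |s + 10| < δ forces both bounds, so |(-5s - 3)/(s - 1) + 47/11| < ε.

δ = min(11/2, (121/16)ε)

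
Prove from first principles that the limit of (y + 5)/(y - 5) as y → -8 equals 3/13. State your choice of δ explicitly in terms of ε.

Let ε > 0. We want δ > 0 with 0 < |y + 8| < δ ⇒ |(y + 5)/(y - 5) − (3/13)| < ε.
Combining over a common denominator, (y + 5)/(y - 5) − (3/13) = [(y + 5)·(-13) − (-3)·(y - 5)] / [(-13)·(y - 5)] = -10(y + 8) / ((-13)(y - 5)).
So |(y + 5)/(y - 5) − (3/13)| = 10|y + 8| / (13·|y − 5|).
Require δ ≤ 13/2, so |y − 5| ≥ |-13| − |y + 8| > 13 − 13/2 = 13/2.
Hence |(y + 5)/(y - 5) − (3/13)| < 10|y + 8|/(13·(13/2)) = (20/169)|y + 8|, which is < ε once |y + 8| < (169/20)ε.
Take δ = min(13/2, (169/20)ε). Then 0 < |y + 8| < δ forces both bounds, so |(y + 5)/(y - 5) − (3/13)| < ε.

δ = min(13/2, (169/20)ε)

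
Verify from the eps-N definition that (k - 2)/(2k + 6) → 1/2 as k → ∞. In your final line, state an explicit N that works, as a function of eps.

Fix eps > 0. For k ≥ 1, |(k - 2)/(2k + 6) − (1/2)| = |-10|/(2(2k + 6)) = 10/(2(2k + 6)).
Since 2k + 6 ≥ 2k for k ≥ 1, this is ≤ 10/(2·2k) = (5/2)/k.
So |(k - 2)/(2k + 6) − (1/2)| < eps whenever k > (5/2)/eps.
Take N = (5/2)/eps. If k > N then |(k - 2)/(2k + 6) − (1/2)| ≤ (5/2)/k < eps.

N = (5/2)/eps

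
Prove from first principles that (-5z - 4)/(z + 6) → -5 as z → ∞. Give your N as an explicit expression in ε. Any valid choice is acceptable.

N = 26/ε

Fix ε > 0. We seek N > 0 such that z > N implies |(-5z - 4)/(z + 6) + 5| < ε.
(-5z - 4)/(z + 6) + 5 = ((-5z - 4) − (-5)(z + 6)) / ((z + 6)) = 26/((z + 6)).
For z > 0 we have z + 6 > z, so |(-5z - 4)/(z + 6) + 5| = 26/((z + 6)) < 26/(z) = 26/z.
Thus |(-5z - 4)/(z + 6) + 5| < ε whenever z > 26/ε.
Take N = 26/ε. If z > N then |(-5z - 4)/(z + 6) + 5| < 26/z < ε.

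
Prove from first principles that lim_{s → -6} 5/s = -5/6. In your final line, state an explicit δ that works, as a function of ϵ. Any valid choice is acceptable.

Let ϵ > 0 be given. We seek δ > 0 such that 0 < |s + 6| < δ implies |5/s + 5/6| < ϵ.
|5/s + 5/6| = 5·|-6 − s|/(6·|s|) = 5|s + 6|/(6|s|).
Restrict δ ≤ 3. Then |s + 6| < 3 gives |s| > 3, so 6|s| > 18.
Then |5/s + 5/6| < 5|s + 6|/18, which is < ϵ when |s + 6| < (18/5)ϵ.
Take δ = min(3, (18/5)ϵ). Then 0 < |s + 6| < δ gives both |s + 6| < 3 and |s + 6| < (18/5)ϵ, so |5/s + 5/6| < ϵ.

δ = min(3, (18/5)ϵ)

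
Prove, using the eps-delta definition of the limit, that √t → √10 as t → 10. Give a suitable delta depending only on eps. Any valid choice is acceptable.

delta = min(10, √10·eps)

Suppose eps > 0. We want delta > 0 such that 0 < |t − 10| < delta implies |√t − √10| < eps.
Multiplying by the conjugate, |√t − √10| = |t − 10|/(√t + √10).
Restrict delta ≤ 10 so that |t − 10| < 10 forces t > 0, and then √t + √10 > √10.
Hence |√t − √10| < |t − 10|/√10, which is < eps once |t − 10| < √10·eps.
Take delta = min(10, √10·eps). If 0 < |t − 10| < delta then t > 0 and |√t − √10| < |t − 10|/√10 < eps.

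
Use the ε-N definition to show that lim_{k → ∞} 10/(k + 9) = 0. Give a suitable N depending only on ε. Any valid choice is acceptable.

N = 10/ε

Let ε > 0. For k ≥ 1, |10/(k + 9) − 0| = 10/(k + 9) ≤ 10/k.
We need 10/k < ε, i.e. k > 10/ε.
Take N = 10/ε. If k > N then |10/(k + 9)| ≤ 10/k < ε.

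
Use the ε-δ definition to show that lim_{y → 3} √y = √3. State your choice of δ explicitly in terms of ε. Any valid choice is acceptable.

Let ε > 0 be given. We want δ > 0 such that 0 < |y − 3| < δ implies |√y − √3| < ε.
Rationalise: √y − √3 = (y − 3)/(√y + √3), so |√y − √3| = |y − 3|/(√y + √3).
Restrict δ ≤ 3 so that |y − 3| < 3 forces y > 0, and then √y + √3 > √3.
Hence |√y − √3| < |y − 3|/√3, which is < ε once |y − 3| < √3·ε.
Take δ = min(3, √3·ε). If 0 < |y − 3| < δ then y > 0 and |√y − √3| < |y − 3|/√3 < ε.

δ = min(3, √3·ε)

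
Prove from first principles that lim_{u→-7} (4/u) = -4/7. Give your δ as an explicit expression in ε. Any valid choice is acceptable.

δ = min(7/2, (49/8)ε)

Let ε > 0. We seek δ > 0 such that 0 < |u + 7| < δ implies |4/u + 4/7| < ε.
|4/u + 4/7| = 4·|-7 − u|/(7·|u|) = 4|u + 7|/(7|u|).
Restrict δ ≤ 7/2. Then |u + 7| < 7/2 gives |u| > 7/2, so 7|u| > 49/2.
Then |4/u + 4/7| < 4|u + 7|/(49/2), which is < ε when |u + 7| < (49/8)ε.
Take δ = min(7/2, (49/8)ε). Then 0 < |u + 7| < δ gives both |u + 7| < 7/2 and |u + 7| < (49/8)ε, so |4/u + 4/7| < ε.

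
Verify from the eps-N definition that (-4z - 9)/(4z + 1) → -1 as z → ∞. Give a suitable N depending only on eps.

N = 2/eps

Suppose eps > 0. We seek N > 0 such that z > N implies |(-4z - 9)/(4z + 1) + 1| < eps.
(-4z - 9)/(4z + 1) + 1 = (4(-4z - 9) − (-4)(4z + 1)) / (4(4z + 1)) = -32/(4(4z + 1)).
For z > 0 we have 4z + 1 > 4z, so |(-4z - 9)/(4z + 1) + 1| = 32/(4(4z + 1)) < 32/(4·4z) = 2/z.
Thus |(-4z - 9)/(4z + 1) + 1| < eps whenever z > 2/eps.
Take N = 2/eps. If z > N then |(-4z - 9)/(4z + 1) + 1| < 2/z < eps.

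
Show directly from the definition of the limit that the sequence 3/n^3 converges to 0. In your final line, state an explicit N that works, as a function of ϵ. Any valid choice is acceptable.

N = (3/ϵ)^{1/3}

Suppose ϵ > 0. For n ≥ 1, |3/n^3 − 0| = 3/n^3.
3/n^3 < ϵ ⇔ n^3 > 3/ϵ ⇔ n > (3/ϵ)^{1/3}.
Take N = (3/ϵ)^{1/3}. Then n > N implies 3/n^3 < ϵ.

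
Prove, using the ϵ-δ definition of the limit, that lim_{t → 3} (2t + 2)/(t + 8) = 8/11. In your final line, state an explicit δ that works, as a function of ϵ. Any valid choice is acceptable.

Fix ϵ > 0. We want δ > 0 with 0 < |t − 3| < δ ⇒ |(2t + 2)/(t + 8) − (8/11)| < ϵ.
Combining over a common denominator, (2t + 2)/(t + 8) − (8/11) = [(2t + 2)·11 − 8·(t + 8)] / [11·(t + 8)] = 14(t − 3) / (11(t + 8)).
So |(2t + 2)/(t + 8) − (8/11)| = 14|t − 3| / (11·|t + 8|).
Require δ ≤ 11/2, so |t + 8| ≥ |11| − |t − 3| > 11 − 11/2 = 11/2.
Hence |(2t + 2)/(t + 8) − (8/11)| < 14|t − 3|/(11·(11/2)) = (28/121)|t − 3|, which is < ϵ once |t − 3| < (121/28)ϵ.
Take δ = min(11/2, (121/28)ϵ). Then 0 < |t − 3| < δ forces both bounds, so |(2t + 2)/(t + 8) − (8/11)| < ϵ.

δ = min(11/2, (121/28)ϵ)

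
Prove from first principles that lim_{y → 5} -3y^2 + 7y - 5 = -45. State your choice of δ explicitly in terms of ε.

Suppose ε > 0. We want δ > 0 such that 0 < |y − 5| < δ implies |(-3y^2 + 7y - 5) + 45| < ε.
(-3y^2 + 7y - 5) + 45 = -3y^2 + 7y + 40 = (y − 5)(-3y - 8).
So |(-3y^2 + 7y - 5) + 45| = |y − 5|·|-3y - 8|.
Assume first that |y − 5| < 1, so |y| < 6. Then |-3y - 8| ≤ 3·6 + 8 = 26.
Hence |(-3y^2 + 7y - 5) + 45| ≤ 26|y − 5| < ε provided |y − 5| < ε/26.
Choosing δ = min(1, ε/26) ensures both conditions, hence |(-3y^2 + 7y - 5) + 45| < ε.

δ = min(1, ε/26)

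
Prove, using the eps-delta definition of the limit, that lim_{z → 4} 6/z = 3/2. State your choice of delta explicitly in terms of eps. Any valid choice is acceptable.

delta = min(2, (4/3)eps)

Let eps > 0. We seek delta > 0 such that 0 < |z − 4| < delta implies |6/z − (3/2)| < eps.
|6/z − (3/2)| = 6·|4 − z|/(4·|z|) = 6|z − 4|/(4|z|).
Restrict delta ≤ 2. Then |z − 4| < 2 gives |z| > 2, so 4|z| > 8.
Then |6/z − (3/2)| < 6|z − 4|/8, which is < eps when |z − 4| < (4/3)eps.
Take delta = min(2, (4/3)eps). Then 0 < |z − 4| < delta gives both |z − 4| < 2 and |z − 4| < (4/3)eps, so |6/z − (3/2)| < eps.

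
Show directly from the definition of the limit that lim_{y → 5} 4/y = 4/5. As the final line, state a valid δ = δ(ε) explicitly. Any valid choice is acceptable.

δ = min(5/2, (25/8)ε)

Fix ε > 0. We seek δ > 0 such that 0 < |y − 5| < δ implies |4/y − (4/5)| < ε.
|4/y − (4/5)| = 4·|5 − y|/(5·|y|) = 4|y − 5|/(5|y|).
Require δ ≤ 5/2 so that |y| > 5 − 5/2 = 5/2, hence 5|y| > 25/2.
Then |4/y − (4/5)| < 4|y − 5|/(25/2), which is < ε when |y − 5| < (25/8)ε.
Take δ = min(5/2, (25/8)ε). Then 0 < |y − 5| < δ gives both |y − 5| < 5/2 and |y − 5| < (25/8)ε, so |4/y − (4/5)| < ε.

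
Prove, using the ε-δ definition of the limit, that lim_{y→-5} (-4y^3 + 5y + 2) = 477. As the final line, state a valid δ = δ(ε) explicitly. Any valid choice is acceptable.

δ = min(1, ε/359)

Let ε > 0. We want δ > 0 such that 0 < |y + 5| < δ implies |(-4y^3 + 5y + 2) − 477| < ε.
(-4y^3 + 5y + 2) − 477 = -4y^3 + 5y - 475 = (y + 5)(-4y^2 + 20y - 95).
So |(-4y^3 + 5y + 2) − 477| = |y + 5|·|-4y^2 + 20y - 95|.
Require δ ≤ 1. Then |y + 5| < 1 gives |y| < 6, and by the triangle inequality |-4y^2 + 20y - 95| ≤ 4·6^2 + 20·6 + 95 = 359.
Hence |(-4y^3 + 5y + 2) − 477| ≤ 359|y + 5| < ε provided |y + 5| < ε/359.
Take δ = min(1, ε/359). Then 0 < |y + 5| < δ gives both |y + 5| < 1 and |y + 5| < ε/359, so |(-4y^3 + 5y + 2) − 477| < ε.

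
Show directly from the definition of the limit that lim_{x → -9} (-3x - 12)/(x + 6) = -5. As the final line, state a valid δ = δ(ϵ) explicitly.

δ = min(3/2, (3/4)ϵ)

Suppose ϵ > 0. We want δ > 0 with 0 < |x + 9| < δ ⇒ |(-3x - 12)/(x + 6) + 5| < ϵ.
Combining over a common denominator, (-3x - 12)/(x + 6) + 5 = [(-3x - 12)·(-3) − 15·(x + 6)] / [(-3)·(x + 6)] = -6(x + 9) / ((-3)(x + 6)).
So |(-3x - 12)/(x + 6) + 5| = 6|x + 9| / (3·|x + 6|).
Restrict δ ≤ 3/2. Then |x + 9| < 3/2 gives |x + 6| = |(x + 9) + (-3)| ≥ 3 − 3/2 = 3/2.
Hence |(-3x - 12)/(x + 6) + 5| < 6|x + 9|/(3·(3/2)) = (4/3)|x + 9|, which is < ϵ once |x + 9| < (3/4)ϵ.
Take δ = min(3/2, (3/4)ϵ). Then 0 < |x + 9| < δ forces both bounds, so |(-3x - 12)/(x + 6) + 5| < ϵ.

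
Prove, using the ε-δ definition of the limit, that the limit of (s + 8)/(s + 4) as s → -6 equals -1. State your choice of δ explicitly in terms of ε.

Let ε > 0. We want δ > 0 with 0 < |s + 6| < δ ⇒ |(s + 8)/(s + 4) + 1| < ε.
Combining over a common denominator, (s + 8)/(s + 4) + 1 = [(s + 8)·(-2) − 2·(s + 4)] / [(-2)·(s + 4)] = -4(s + 6) / ((-2)(s + 4)).
So |(s + 8)/(s + 4) + 1| = 4|s + 6| / (2·|s + 4|).
Require δ ≤ 1, so |s + 4| ≥ |-2| − |s + 6| > 2 − 1 = 1.
Hence |(s + 8)/(s + 4) + 1| < 4|s + 6|/(2·1) = 2|s + 6|, which is < ε once |s + 6| < (1/2)ε.
Take δ = min(1, (1/2)ε). Then 0 < |s + 6| < δ forces both bounds, so |(s + 8)/(s + 4) + 1| < ε.

δ = min(1, (1/2)ε)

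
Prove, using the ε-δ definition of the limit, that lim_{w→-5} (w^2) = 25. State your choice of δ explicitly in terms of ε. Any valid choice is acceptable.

δ = min(1, ε/11)

Suppose ε > 0. We seek δ > 0 with 0 < |w + 5| < δ ⇒ |w^2 − 25| < ε.
Factor: w^2 − 25 = (w + 5)(w - 5), so |w^2 − 25| = |w + 5|·|w - 5|.
Restrict δ ≤ 1. Then |w + 5| < 1 gives |w| < 6, so by the triangle inequality |w - 5| ≤ 6 + 5 = 11.
Hence |w^2 − 25| ≤ 11|w + 5|, which is < ε once |w + 5| < ε/11.
Take δ = min(1, ε/11). If 0 < |w + 5| < δ then both bounds hold and |w^2 − 25| ≤ 11|w + 5| < 11·(ε/11) = ε.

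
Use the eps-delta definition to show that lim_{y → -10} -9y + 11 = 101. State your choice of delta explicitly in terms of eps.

delta = eps/9

Let eps > 0 be given. We need delta > 0 so that 0 < |y + 10| < delta implies |(-9y + 11) − 101| < eps.
Since (-9y + 11) − 101 = -9(y + 10), we have |(-9y + 11) − 101| = 9|y + 10|.
So 9|y + 10| < eps exactly when |y + 10| < eps/9.
Choosing delta = eps/9 gives |(-9y + 11) − 101| = 9|y + 10| < eps whenever |y + 10| < delta.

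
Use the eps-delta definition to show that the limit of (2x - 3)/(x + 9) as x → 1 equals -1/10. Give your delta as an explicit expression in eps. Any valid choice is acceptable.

delta = min(5, (50/21)eps)

Fix eps > 0. We want delta > 0 with 0 < |x − 1| < delta ⇒ |(2x - 3)/(x + 9) + 1/10| < eps.
Combining over a common denominator, (2x - 3)/(x + 9) + 1/10 = [(2x - 3)·10 − (-1)·(x + 9)] / [10·(x + 9)] = 21(x − 1) / (10(x + 9)).
So |(2x - 3)/(x + 9) + 1/10| = 21|x − 1| / (10·|x + 9|).
Restrict delta ≤ 5. Then |x − 1| < 5 gives |x + 9| = |(x − 1) + 10| ≥ 10 − 5 = 5.
Hence |(2x - 3)/(x + 9) + 1/10| < 21|x − 1|/(10·5) = (21/50)|x − 1|, which is < eps once |x − 1| < (50/21)eps.
Take delta = min(5, (50/21)eps). Then 0 < |x − 1| < delta forces both bounds, so |(2x - 3)/(x + 9) + 1/10| < eps.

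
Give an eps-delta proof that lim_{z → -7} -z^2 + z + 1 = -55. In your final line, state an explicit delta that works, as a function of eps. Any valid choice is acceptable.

delta = min(2, eps/17)

Let eps > 0. We want delta > 0 such that 0 < |z + 7| < delta implies |(-z^2 + z + 1) + 55| < eps.
(-z^2 + z + 1) + 55 = -z^2 + z + 56 = (z + 7)(-z + 8).
So |(-z^2 + z + 1) + 55| = |z + 7|·|-z + 8|.
Require delta ≤ 2. Then |z + 7| < 2 gives |z| < 9, and by the triangle inequality |-z + 8| ≤ 9 + 8 = 17.
Hence |(-z^2 + z + 1) + 55| ≤ 17|z + 7| < eps provided |z + 7| < eps/17.
Choosing delta = min(2, eps/17) ensures both conditions, hence |(-z^2 + z + 1) + 55| < eps.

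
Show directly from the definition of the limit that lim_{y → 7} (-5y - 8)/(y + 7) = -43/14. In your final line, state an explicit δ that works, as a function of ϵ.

δ = min(7, (98/27)ϵ)

Fix ϵ > 0. We want δ > 0 with 0 < |y − 7| < δ ⇒ |(-5y - 8)/(y + 7) + 43/14| < ϵ.
Combining over a common denominator, (-5y - 8)/(y + 7) + 43/14 = [(-5y - 8)·14 − (-43)·(y + 7)] / [14·(y + 7)] = -27(y − 7) / (14(y + 7)).
So |(-5y - 8)/(y + 7) + 43/14| = 27|y − 7| / (14·|y + 7|).
Require δ ≤ 7, so |y + 7| ≥ |14| − |y − 7| > 14 − 7 = 7.
Hence |(-5y - 8)/(y + 7) + 43/14| < 27|y − 7|/(14·7) = (27/98)|y − 7|, which is < ϵ once |y − 7| < (98/27)ϵ.
Take δ = min(7, (98/27)ϵ). Then 0 < |y − 7| < δ forces both bounds, so |(-5y - 8)/(y + 7) + 43/14| < ϵ.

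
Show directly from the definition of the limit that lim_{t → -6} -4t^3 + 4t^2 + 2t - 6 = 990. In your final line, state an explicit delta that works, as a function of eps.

delta = min(2, eps/646)

Fix eps > 0. We want delta > 0 such that 0 < |t + 6| < delta implies |(-4t^3 + 4t^2 + 2t - 6) − 990| < eps.
(-4t^3 + 4t^2 + 2t - 6) − 990 = -4t^3 + 4t^2 + 2t - 996 = (t + 6)(-4t^2 + 28t - 166).
So |(-4t^3 + 4t^2 + 2t - 6) − 990| = |t + 6|·|-4t^2 + 28t - 166|.
Assume first that |t + 6| < 2, so |t| < 8. Then |-4t^2 + 28t - 166| ≤ 4·8^2 + 28·8 + 166 = 646.
Hence |(-4t^3 + 4t^2 + 2t - 6) − 990| ≤ 646|t + 6| < eps provided |t + 6| < eps/646.
Take delta = min(2, eps/646). Then 0 < |t + 6| < delta gives both |t + 6| < 2 and |t + 6| < eps/646, so |(-4t^3 + 4t^2 + 2t - 6) − 990| < eps.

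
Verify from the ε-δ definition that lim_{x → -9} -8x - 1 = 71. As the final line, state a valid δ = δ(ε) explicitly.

δ = ε/8

Let ε > 0 be given. We need δ > 0 so that 0 < |x + 9| < δ implies |(-8x - 1) − 71| < ε.
|(-8x - 1) − 71| = |-8x - 72| = 8|x + 9|.
So 8|x + 9| < ε exactly when |x + 9| < ε/8.
Take δ = ε/8. If 0 < |x + 9| < δ then |(-8x - 1) − 71| = 8|x + 9| < 8·(ε/8) = ε.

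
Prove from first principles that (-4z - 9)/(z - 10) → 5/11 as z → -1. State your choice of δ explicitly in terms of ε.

Fix ε > 0. We want δ > 0 with 0 < |z + 1| < δ ⇒ |(-4z - 9)/(z - 10) − (5/11)| < ε.
Combining over a common denominator, (-4z - 9)/(z - 10) − (5/11) = [(-4z - 9)·(-11) − (-5)·(z - 10)] / [(-11)·(z - 10)] = 49(z + 1) / ((-11)(z - 10)).
So |(-4z - 9)/(z - 10) − (5/11)| = 49|z + 1| / (11·|z − 10|).
Require δ ≤ 11/2, so |z − 10| ≥ |-11| − |z + 1| > 11 − 11/2 = 11/2.
Hence |(-4z - 9)/(z - 10) − (5/11)| < 49|z + 1|/(11·(11/2)) = (98/121)|z + 1|, which is < ε once |z + 1| < (121/98)ε.
Take δ = min(11/2, (121/98)ε). Then 0 < |z + 1| < δ forces both bounds, so |(-4z - 9)/(z - 10) − (5/11)| < ε.

δ = min(11/2, (121/98)ε)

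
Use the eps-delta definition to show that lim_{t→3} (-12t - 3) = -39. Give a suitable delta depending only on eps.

delta = eps/12

Let eps > 0. We need delta > 0 so that 0 < |t − 3| < delta implies |(-12t - 3) + 39| < eps.
|(-12t - 3) + 39| = |-12t + 36| = 12|t − 3|.
So 12|t − 3| < eps exactly when |t − 3| < eps/12.
Take delta = eps/12. If 0 < |t − 3| < delta then |(-12t - 3) + 39| = 12|t − 3| < 12·(eps/12) = eps.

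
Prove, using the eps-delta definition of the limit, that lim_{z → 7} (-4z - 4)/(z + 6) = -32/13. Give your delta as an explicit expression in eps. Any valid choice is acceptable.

delta = min(13/2, (169/40)eps)

Fix eps > 0. We want delta > 0 with 0 < |z − 7| < delta ⇒ |(-4z - 4)/(z + 6) + 32/13| < eps.
Combining over a common denominator, (-4z - 4)/(z + 6) + 32/13 = [(-4z - 4)·13 − (-32)·(z + 6)] / [13·(z + 6)] = -20(z − 7) / (13(z + 6)).
So |(-4z - 4)/(z + 6) + 32/13| = 20|z − 7| / (13·|z + 6|).
Restrict delta ≤ 13/2. Then |z − 7| < 13/2 gives |z + 6| = |(z − 7) + 13| ≥ 13 − 13/2 = 13/2.
Hence |(-4z - 4)/(z + 6) + 32/13| < 20|z − 7|/(13·(13/2)) = (40/169)|z − 7|, which is < eps once |z − 7| < (169/40)eps.
Take delta = min(13/2, (169/40)eps). Then 0 < |z − 7| < delta forces both bounds, so |(-4z - 4)/(z + 6) + 32/13| < eps.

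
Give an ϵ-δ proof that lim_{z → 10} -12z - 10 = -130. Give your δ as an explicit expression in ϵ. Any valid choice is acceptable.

δ = ϵ/12

Fix ϵ > 0. We need δ > 0 so that 0 < |z − 10| < δ implies |(-12z - 10) + 130| < ϵ.
|(-12z - 10) + 130| = |-12z + 120| = 12|z − 10|.
So 12|z − 10| < ϵ exactly when |z − 10| < ϵ/12.
Take δ = ϵ/12. If 0 < |z − 10| < δ then |(-12z - 10) + 130| = 12|z − 10| < 12·(ϵ/12) = ϵ.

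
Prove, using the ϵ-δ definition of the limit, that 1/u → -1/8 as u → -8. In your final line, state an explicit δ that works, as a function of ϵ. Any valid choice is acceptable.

δ = min(4, 32ϵ)

Fix ϵ > 0. We seek δ > 0 such that 0 < |u + 8| < δ implies |1/u + 1/8| < ϵ.
|1/u + 1/8| = |-8 − u|/(8·|u|) = |u + 8|/(8|u|).
Require δ ≤ 4 so that |u| > 8 − 4 = 4, hence 8|u| > 32.
Then |1/u + 1/8| < |u + 8|/32, which is < ϵ when |u + 8| < 32ϵ.
Take δ = min(4, 32ϵ). Then 0 < |u + 8| < δ gives both |u + 8| < 4 and |u + 8| < 32ϵ, so |1/u + 1/8| < ϵ.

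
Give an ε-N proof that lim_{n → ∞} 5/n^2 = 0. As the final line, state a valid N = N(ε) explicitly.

N = (5/ε)^{1/2}

Let ε > 0. For n ≥ 1, |5/n^2 − 0| = 5/n^2.
5/n^2 < ε ⇔ n^2 > 5/ε ⇔ n > (5/ε)^{1/2}.
Take N = (5/ε)^{1/2}. Then n > N implies 5/n^2 < ε.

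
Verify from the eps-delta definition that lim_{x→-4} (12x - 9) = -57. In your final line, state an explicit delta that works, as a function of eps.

Suppose eps > 0. We need delta > 0 so that 0 < |x + 4| < delta implies |(12x - 9) + 57| < eps.
|(12x - 9) + 57| = |12x + 48| = 12|x + 4|.
Thus it suffices that |x + 4| < eps/12.
Take delta = eps/12. If 0 < |x + 4| < delta then |(12x - 9) + 57| = 12|x + 4| < 12·(eps/12) = eps.

delta = eps/12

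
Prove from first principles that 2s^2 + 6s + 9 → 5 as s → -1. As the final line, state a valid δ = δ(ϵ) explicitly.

δ = min(2, ϵ/10)

Suppose ϵ > 0. We want δ > 0 such that 0 < |s + 1| < δ implies |(2s^2 + 6s + 9) − 5| < ϵ.
(2s^2 + 6s + 9) − 5 = 2s^2 + 6s + 4 = (s + 1)(2s + 4).
So |(2s^2 + 6s + 9) − 5| = |s + 1|·|2s + 4|.
Require δ ≤ 2. Then |s + 1| < 2 gives |s| < 3, and by the triangle inequality |2s + 4| ≤ 2·3 + 4 = 10.
Hence |(2s^2 + 6s + 9) − 5| ≤ 10|s + 1| < ϵ provided |s + 1| < ϵ/10.
Take δ = min(2, ϵ/10). Then 0 < |s + 1| < δ gives both |s + 1| < 2 and |s + 1| < ϵ/10, so |(2s^2 + 6s + 9) − 5| < ϵ.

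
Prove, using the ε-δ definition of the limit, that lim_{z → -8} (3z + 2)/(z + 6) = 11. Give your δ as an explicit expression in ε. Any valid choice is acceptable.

Suppose ε > 0. We want δ > 0 with 0 < |z + 8| < δ ⇒ |(3z + 2)/(z + 6) − 11| < ε.
Combining over a common denominator, (3z + 2)/(z + 6) − 11 = [(3z + 2)·(-2) − (-22)·(z + 6)] / [(-2)·(z + 6)] = 16(z + 8) / ((-2)(z + 6)).
So |(3z + 2)/(z + 6) − 11| = 16|z + 8| / (2·|z + 6|).
Restrict δ ≤ 1. Then |z + 8| < 1 gives |z + 6| = |(z + 8) + (-2)| ≥ 2 − 1 = 1.
Hence |(3z + 2)/(z + 6) − 11| < 16|z + 8|/(2·1) = 8|z + 8|, which is < ε once |z + 8| < (1/8)ε.
Take δ = min(1, (1/8)ε). Then 0 < |z + 8| < δ forces both bounds, so |(3z + 2)/(z + 6) − 11| < ε.

δ = min(1, (1/8)ε)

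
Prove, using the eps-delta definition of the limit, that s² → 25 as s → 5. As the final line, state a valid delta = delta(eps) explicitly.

Suppose eps > 0. We seek delta > 0 with 0 < |s − 5| < delta ⇒ |s² − 25| < eps.
Factor: s² − 25 = (s − 5)(s + 5), so |s² − 25| = |s − 5|·|s + 5|.
Impose delta ≤ 2 so that |s| < 7; then |s + 5| ≤ 12.
Hence |s² − 25| ≤ 12|s − 5|, which is < eps once |s − 5| < eps/12.
Take delta = min(2, eps/12). If 0 < |s − 5| < delta then both bounds hold and |s² − 25| ≤ 12|s − 5| < 12·(eps/12) = eps.

delta = min(2, eps/12)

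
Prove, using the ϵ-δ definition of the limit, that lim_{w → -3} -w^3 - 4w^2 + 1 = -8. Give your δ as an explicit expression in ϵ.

Let ϵ > 0 be given. We want δ > 0 such that 0 < |w + 3| < δ implies |(-w^3 - 4w^2 + 1) + 8| < ϵ.
(-w^3 - 4w^2 + 1) + 8 = -w^3 - 4w^2 + 9 = (w + 3)(-w^2 - w + 3).
So |(-w^3 - 4w^2 + 1) + 8| = |w + 3|·|-w^2 - w + 3|.
Assume first that |w + 3| < 1, so |w| < 4. Then |-w^2 - w + 3| ≤ 4^2 + 4 + 3 = 23.
Hence |(-w^3 - 4w^2 + 1) + 8| ≤ 23|w + 3| < ϵ provided |w + 3| < ϵ/23.
Take δ = min(1, ϵ/23). Then 0 < |w + 3| < δ gives both |w + 3| < 1 and |w + 3| < ϵ/23, so |(-w^3 - 4w^2 + 1) + 8| < ϵ.

δ = min(1, ϵ/23)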